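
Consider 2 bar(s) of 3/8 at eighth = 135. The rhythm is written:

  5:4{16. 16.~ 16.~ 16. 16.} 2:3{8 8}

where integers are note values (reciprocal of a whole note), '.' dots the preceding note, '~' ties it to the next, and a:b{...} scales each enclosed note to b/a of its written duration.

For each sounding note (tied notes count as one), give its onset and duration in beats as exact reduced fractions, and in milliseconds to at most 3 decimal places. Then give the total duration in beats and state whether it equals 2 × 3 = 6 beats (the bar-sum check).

1) 0.0ms=0b +266.667ms=3/5b
2) 266.667ms=3/5b +800.0ms=9/5b
3) 1066.667ms=12/5b +266.667ms=3/5b
4) 1333.333ms=3b +666.667ms=3/2b
5) 2000.0ms=9/2b +666.667ms=3/2b
Σ=6b of 6 (135bpm 3/8) — PASS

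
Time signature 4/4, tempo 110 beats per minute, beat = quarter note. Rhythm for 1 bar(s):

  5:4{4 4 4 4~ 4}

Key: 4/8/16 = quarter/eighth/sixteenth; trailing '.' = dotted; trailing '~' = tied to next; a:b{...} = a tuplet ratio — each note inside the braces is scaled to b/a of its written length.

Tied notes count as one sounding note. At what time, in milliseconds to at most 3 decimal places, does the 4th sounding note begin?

1. 0.0ms @ 0 + 436.364ms (4/5)
2. 436.364ms @ 4/5 + 436.364ms (4/5)
3. 872.727ms @ 8/5 + 436.364ms (4/5)
4. 1309.091ms @ 12/5 + 872.727ms (8/5)

note 4 onset = 12/5b = 1309.091ms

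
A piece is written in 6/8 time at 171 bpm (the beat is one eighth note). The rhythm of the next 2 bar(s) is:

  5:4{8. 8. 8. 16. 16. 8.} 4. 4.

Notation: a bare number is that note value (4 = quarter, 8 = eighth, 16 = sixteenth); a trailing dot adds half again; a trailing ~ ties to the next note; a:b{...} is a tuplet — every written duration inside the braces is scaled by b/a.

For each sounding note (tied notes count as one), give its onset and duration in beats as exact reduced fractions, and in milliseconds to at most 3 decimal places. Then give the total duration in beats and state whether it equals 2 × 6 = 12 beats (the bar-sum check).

1) 0.0ms=0b +421.053ms=6/5b
2) 421.053ms=6/5b +421.053ms=6/5b
3) 842.105ms=12/5b +421.053ms=6/5b
4) 1263.158ms=18/5b +210.526ms=3/5b
5) 1473.684ms=21/5b +210.526ms=3/5b
6) 1684.211ms=24/5b +421.053ms=6/5b
7) 2105.263ms=6b +1052.632ms=3b
8) 3157.895ms=9b +1052.632ms=3b
Σ=12b of 12 (171bpm 6/8) — PASS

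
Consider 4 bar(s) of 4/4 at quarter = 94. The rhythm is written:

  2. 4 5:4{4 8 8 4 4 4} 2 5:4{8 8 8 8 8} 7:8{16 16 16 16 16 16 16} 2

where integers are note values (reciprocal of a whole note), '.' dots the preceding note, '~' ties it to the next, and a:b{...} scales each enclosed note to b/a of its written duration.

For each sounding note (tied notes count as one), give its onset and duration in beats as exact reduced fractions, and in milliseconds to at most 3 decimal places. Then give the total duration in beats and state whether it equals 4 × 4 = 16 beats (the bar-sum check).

1) 0.0ms=0b +1914.894ms=3b
2) 1914.894ms=3b +638.298ms=1b
3) 2553.191ms=4b +510.638ms=4/5b
4) 3063.83ms=24/5b +255.319ms=2/5b
5) 3319.149ms=26/5b +255.319ms=2/5b
6) 3574.468ms=28/5b +510.638ms=4/5b
7) 4085.106ms=32/5b +510.638ms=4/5b
8) 4595.745ms=36/5b +510.638ms=4/5b
9) 5106.383ms=8b +1276.596ms=2b
10) 6382.979ms=10b +255.319ms=2/5b
11) 6638.298ms=52/5b +255.319ms=2/5b
12) 6893.617ms=54/5b +255.319ms=2/5b
13) 7148.936ms=56/5b +255.319ms=2/5b
14) 7404.255ms=58/5b +255.319ms=2/5b
15) 7659.574ms=12b +182.371ms=2/7b
16) 7841.945ms=86/7b +182.371ms=2/7b
17) 8024.316ms=88/7b +182.371ms=2/7b
18) 8206.687ms=90/7b +182.371ms=2/7b
19) 8389.058ms=92/7b +182.371ms=2/7b
20) 8571.429ms=94/7b +182.371ms=2/7b
21) 8753.799ms=96/7b +182.371ms=2/7b
22) 8936.17ms=14b +1276.596ms=2b
Σ=16b of 16 (94bpm 4/4) — PASS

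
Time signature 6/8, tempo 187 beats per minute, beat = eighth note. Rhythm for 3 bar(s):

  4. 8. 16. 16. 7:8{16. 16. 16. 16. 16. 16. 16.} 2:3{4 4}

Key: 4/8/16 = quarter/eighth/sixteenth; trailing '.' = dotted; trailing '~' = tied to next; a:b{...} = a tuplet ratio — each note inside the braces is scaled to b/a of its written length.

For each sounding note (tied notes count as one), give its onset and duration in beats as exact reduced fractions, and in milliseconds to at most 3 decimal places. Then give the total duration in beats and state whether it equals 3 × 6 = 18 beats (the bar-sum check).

1) 0.0ms=0b +962.567ms=3b
2) 962.567ms=3b +481.283ms=3/2b
3) 1443.85ms=9/2b +240.642ms=3/4b
4) 1684.492ms=21/4b +240.642ms=3/4b
5) 1925.134ms=6b +275.019ms=6/7b
6) 2200.153ms=48/7b +275.019ms=6/7b
7) 2475.172ms=54/7b +275.019ms=6/7b
8) 2750.191ms=60/7b +275.019ms=6/7b
9) 3025.21ms=66/7b +275.019ms=6/7b
10) 3300.229ms=72/7b +275.019ms=6/7b
11) 3575.248ms=78/7b +275.019ms=6/7b
12) 3850.267ms=12b +962.567ms=3b
13) 4812.834ms=15b +962.567ms=3b
Σ=18b of 18 (187bpm 6/8) — PASS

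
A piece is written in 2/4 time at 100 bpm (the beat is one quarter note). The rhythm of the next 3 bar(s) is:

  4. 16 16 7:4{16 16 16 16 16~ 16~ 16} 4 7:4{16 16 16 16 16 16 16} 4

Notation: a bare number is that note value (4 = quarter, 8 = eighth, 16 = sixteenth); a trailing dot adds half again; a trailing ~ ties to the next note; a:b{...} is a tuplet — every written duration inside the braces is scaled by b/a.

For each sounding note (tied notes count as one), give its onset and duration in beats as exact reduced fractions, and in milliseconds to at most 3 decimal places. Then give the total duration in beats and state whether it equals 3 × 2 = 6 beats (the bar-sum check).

1) 0.0ms=0b +900.0ms=3/2b
2) 900.0ms=3/2b +150.0ms=1/4b
3) 1050.0ms=7/4b +150.0ms=1/4b
4) 1200.0ms=2b +85.714ms=1/7b
5) 1285.714ms=15/7b +85.714ms=1/7b
6) 1371.429ms=16/7b +85.714ms=1/7b
7) 1457.143ms=17/7b +85.714ms=1/7b
8) 1542.857ms=18/7b +257.143ms=3/7b
9) 1800.0ms=3b +600.0ms=1b
10) 2400.0ms=4b +85.714ms=1/7b
11) 2485.714ms=29/7b +85.714ms=1/7b
12) 2571.429ms=30/7b +85.714ms=1/7b
13) 2657.143ms=31/7b +85.714ms=1/7b
14) 2742.857ms=32/7b +85.714ms=1/7b
15) 2828.571ms=33/7b +85.714ms=1/7b
16) 2914.286ms=34/7b +85.714ms=1/7b
17) 3000.0ms=5b +600.0ms=1b
Σ=6b of 6 (100bpm 2/4) — PASS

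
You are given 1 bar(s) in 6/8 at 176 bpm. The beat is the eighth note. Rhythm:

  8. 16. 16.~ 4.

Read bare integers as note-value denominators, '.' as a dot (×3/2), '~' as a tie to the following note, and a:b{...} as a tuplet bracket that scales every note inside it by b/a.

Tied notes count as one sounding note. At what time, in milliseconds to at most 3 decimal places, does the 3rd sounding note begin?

1. 0.0ms @ 0 + 511.364ms (3/2)
2. 511.364ms @ 3/2 + 255.682ms (3/4)
3. 767.045ms @ 9/4 + 1278.409ms (15/4)

note 3 onset = 9/4b = 767.045ms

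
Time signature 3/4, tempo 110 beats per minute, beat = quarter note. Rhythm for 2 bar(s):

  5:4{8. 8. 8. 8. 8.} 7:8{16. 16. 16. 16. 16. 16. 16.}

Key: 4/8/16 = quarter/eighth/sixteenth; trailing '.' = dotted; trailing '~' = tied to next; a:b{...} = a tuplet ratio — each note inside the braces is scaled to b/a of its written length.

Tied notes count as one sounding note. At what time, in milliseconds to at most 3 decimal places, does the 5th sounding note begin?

1. 0.0ms @ 0 + 327.273ms (3/5)
2. 327.273ms @ 3/5 + 327.273ms (3/5)
3. 654.545ms @ 6/5 + 327.273ms (3/5)
4. 981.818ms @ 9/5 + 327.273ms (3/5)
5. 1309.091ms @ 12/5 + 327.273ms (3/5)
6. 1636.364ms @ 3 + 233.766ms (3/7)
7. 1870.13ms @ 24/7 + 233.766ms (3/7)
8. 2103.896ms @ 27/7 + 233.766ms (3/7)
9. 2337.662ms @ 30/7 + 233.766ms (3/7)
10. 2571.429ms @ 33/7 + 233.766ms (3/7)
11. 2805.195ms @ 36/7 + 233.766ms (3/7)
12. 3038.961ms @ 39/7 + 233.766ms (3/7)

note 5 onset = 12/5b = 1309.091ms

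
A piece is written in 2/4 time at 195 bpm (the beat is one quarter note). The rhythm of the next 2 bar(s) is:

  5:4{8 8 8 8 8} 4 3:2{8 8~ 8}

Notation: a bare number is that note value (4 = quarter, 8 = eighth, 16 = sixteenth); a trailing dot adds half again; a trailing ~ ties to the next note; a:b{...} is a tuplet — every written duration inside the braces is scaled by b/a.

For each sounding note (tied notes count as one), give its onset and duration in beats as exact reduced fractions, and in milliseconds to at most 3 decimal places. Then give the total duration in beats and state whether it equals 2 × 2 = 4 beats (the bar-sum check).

1) 0.0ms=0b +123.077ms=2/5b
2) 123.077ms=2/5b +123.077ms=2/5b
3) 246.154ms=4/5b +123.077ms=2/5b
4) 369.231ms=6/5b +123.077ms=2/5b
5) 492.308ms=8/5b +123.077ms=2/5b
6) 615.385ms=2b +307.692ms=1b
7) 923.077ms=3b +102.564ms=1/3b
8) 1025.641ms=10/3b +205.128ms=2/3b
Σ=4b of 4 (195bpm 2/4) — PASS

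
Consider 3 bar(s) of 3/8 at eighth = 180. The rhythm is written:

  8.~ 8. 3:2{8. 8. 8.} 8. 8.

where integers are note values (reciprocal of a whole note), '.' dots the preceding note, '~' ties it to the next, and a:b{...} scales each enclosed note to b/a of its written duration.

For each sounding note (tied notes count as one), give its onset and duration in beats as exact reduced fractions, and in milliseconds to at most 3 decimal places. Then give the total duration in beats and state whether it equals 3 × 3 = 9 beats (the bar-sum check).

1) 0.0ms=0b +1000.0ms=3b
2) 1000.0ms=3b +333.333ms=1b
3) 1333.333ms=4b +333.333ms=1b
4) 1666.667ms=5b +333.333ms=1b
5) 2000.0ms=6b +500.0ms=3/2b
6) 2500.0ms=15/2b +500.0ms=3/2b
Σ=9b of 9 (180bpm 3/8) — PASS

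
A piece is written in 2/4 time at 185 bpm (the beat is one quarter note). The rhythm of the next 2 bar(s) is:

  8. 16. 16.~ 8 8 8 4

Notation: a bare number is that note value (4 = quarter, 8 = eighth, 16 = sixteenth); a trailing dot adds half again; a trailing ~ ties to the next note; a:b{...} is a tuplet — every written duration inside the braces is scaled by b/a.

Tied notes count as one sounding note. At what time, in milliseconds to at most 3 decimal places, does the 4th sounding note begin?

1. 0.0ms @ 0 + 243.243ms (3/4)
2. 243.243ms @ 3/4 + 121.622ms (3/8)
3. 364.865ms @ 9/8 + 283.784ms (7/8)
4. 648.649ms @ 2 + 162.162ms (1/2)
5. 810.811ms @ 5/2 + 162.162ms (1/2)
6. 972.973ms @ 3 + 324.324ms (1)

note 4 onset = 2b = 648.649ms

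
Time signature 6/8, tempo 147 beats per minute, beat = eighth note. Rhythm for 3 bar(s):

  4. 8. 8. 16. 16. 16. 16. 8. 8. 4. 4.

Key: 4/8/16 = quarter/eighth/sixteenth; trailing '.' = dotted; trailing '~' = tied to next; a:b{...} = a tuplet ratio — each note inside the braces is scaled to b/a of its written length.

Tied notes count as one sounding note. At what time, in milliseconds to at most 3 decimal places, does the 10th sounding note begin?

note 10 onset = 12b = 4897.959ms

1. 0.0ms @ 0 + 1224.49ms (3)
2. 1224.49ms @ 3 + 612.245ms (3/2)
3. 1836.735ms @ 9/2 + 612.245ms (3/2)
4. 2448.98ms @ 6 + 306.122ms (3/4)
5. 2755.102ms @ 27/4 + 306.122ms (3/4)
6. 3061.224ms @ 15/2 + 306.122ms (3/4)
7. 3367.347ms @ 33/4 + 306.122ms (3/4)
8. 3673.469ms @ 9 + 612.245ms (3/2)
9. 4285.714ms @ 21/2 + 612.245ms (3/2)
10. 4897.959ms @ 12 + 1224.49ms (3)
11. 6122.449ms @ 15 + 1224.49ms (3)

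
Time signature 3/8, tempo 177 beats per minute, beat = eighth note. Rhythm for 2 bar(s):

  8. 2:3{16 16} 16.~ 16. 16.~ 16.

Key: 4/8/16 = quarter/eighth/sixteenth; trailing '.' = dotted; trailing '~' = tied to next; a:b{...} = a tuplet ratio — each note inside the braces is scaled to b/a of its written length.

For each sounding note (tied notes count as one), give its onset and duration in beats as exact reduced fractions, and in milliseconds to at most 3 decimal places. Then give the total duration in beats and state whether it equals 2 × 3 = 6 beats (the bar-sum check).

1) 0.0ms=0b +508.475ms=3/2b
2) 508.475ms=3/2b +254.237ms=3/4b
3) 762.712ms=9/4b +254.237ms=3/4b
4) 1016.949ms=3b +508.475ms=3/2b
5) 1525.424ms=9/2b +508.475ms=3/2b
Σ=6b of 6 (177bpm 3/8) — PASS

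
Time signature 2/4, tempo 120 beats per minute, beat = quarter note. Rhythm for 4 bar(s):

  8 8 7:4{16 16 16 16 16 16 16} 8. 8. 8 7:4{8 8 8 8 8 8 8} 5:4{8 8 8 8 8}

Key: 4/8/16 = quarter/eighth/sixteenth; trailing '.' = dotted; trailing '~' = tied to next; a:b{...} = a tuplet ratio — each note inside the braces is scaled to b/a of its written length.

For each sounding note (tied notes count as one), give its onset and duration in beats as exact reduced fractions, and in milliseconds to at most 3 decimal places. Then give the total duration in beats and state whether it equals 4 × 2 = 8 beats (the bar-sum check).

1) 0.0ms=0b +250.0ms=1/2b
2) 250.0ms=1/2b +250.0ms=1/2b
3) 500.0ms=1b +71.429ms=1/7b
4) 571.429ms=8/7b +71.429ms=1/7b
5) 642.857ms=9/7b +71.429ms=1/7b
6) 714.286ms=10/7b +71.429ms=1/7b
7) 785.714ms=11/7b +71.429ms=1/7b
8) 857.143ms=12/7b +71.429ms=1/7b
9) 928.571ms=13/7b +71.429ms=1/7b
10) 1000.0ms=2b +375.0ms=3/4b
11) 1375.0ms=11/4b +375.0ms=3/4b
12) 1750.0ms=7/2b +250.0ms=1/2b
13) 2000.0ms=4b +142.857ms=2/7b
14) 2142.857ms=30/7b +142.857ms=2/7b
15) 2285.714ms=32/7b +142.857ms=2/7b
16) 2428.571ms=34/7b +142.857ms=2/7b
17) 2571.429ms=36/7b +142.857ms=2/7b
18) 2714.286ms=38/7b +142.857ms=2/7b
19) 2857.143ms=40/7b +142.857ms=2/7b
20) 3000.0ms=6b +200.0ms=2/5b
21) 3200.0ms=32/5b +200.0ms=2/5b
22) 3400.0ms=34/5b +200.0ms=2/5b
23) 3600.0ms=36/5b +200.0ms=2/5b
24) 3800.0ms=38/5b +200.0ms=2/5b
Σ=8b of 8 (120bpm 2/4) — PASS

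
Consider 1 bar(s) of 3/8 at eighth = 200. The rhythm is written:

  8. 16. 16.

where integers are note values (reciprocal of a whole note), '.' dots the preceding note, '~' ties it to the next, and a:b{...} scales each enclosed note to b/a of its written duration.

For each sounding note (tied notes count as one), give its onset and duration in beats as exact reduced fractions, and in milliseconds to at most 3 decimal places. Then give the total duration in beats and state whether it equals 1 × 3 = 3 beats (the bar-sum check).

1) 0.0ms=0b +450.0ms=3/2b
2) 450.0ms=3/2b +225.0ms=3/4b
3) 675.0ms=9/4b +225.0ms=3/4b
Σ=3b of 3 (200bpm 3/8) — PASS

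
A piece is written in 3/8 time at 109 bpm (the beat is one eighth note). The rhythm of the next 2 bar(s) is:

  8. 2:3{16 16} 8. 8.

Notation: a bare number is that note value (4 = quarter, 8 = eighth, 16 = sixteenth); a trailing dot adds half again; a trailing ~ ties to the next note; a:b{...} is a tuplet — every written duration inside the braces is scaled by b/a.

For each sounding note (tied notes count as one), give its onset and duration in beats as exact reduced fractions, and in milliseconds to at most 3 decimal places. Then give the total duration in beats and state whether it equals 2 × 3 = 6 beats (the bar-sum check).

1) 0.0ms=0b +825.688ms=3/2b
2) 825.688ms=3/2b +412.844ms=3/4b
3) 1238.532ms=9/4b +412.844ms=3/4b
4) 1651.376ms=3b +825.688ms=3/2b
5) 2477.064ms=9/2b +825.688ms=3/2b
Σ=6b of 6 (109bpm 3/8) — PASS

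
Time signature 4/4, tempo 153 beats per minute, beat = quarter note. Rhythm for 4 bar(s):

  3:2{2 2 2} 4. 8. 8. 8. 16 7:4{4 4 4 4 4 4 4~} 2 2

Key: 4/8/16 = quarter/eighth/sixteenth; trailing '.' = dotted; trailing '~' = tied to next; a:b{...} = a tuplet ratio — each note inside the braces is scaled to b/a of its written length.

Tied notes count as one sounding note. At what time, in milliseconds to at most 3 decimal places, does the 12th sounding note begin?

1. 0.0ms @ 0 + 522.876ms (4/3)
2. 522.876ms @ 4/3 + 522.876ms (4/3)
3. 1045.752ms @ 8/3 + 522.876ms (4/3)
4. 1568.627ms @ 4 + 588.235ms (3/2)
5. 2156.863ms @ 11/2 + 294.118ms (3/4)
6. 2450.98ms @ 25/4 + 294.118ms (3/4)
7. 2745.098ms @ 7 + 294.118ms (3/4)
8. 3039.216ms @ 31/4 + 98.039ms (1/4)
9. 3137.255ms @ 8 + 224.09ms (4/7)
10. 3361.345ms @ 60/7 + 224.09ms (4/7)
11. 3585.434ms @ 64/7 + 224.09ms (4/7)
12. 3809.524ms @ 68/7 + 224.09ms (4/7)
13. 4033.613ms @ 72/7 + 224.09ms (4/7)
14. 4257.703ms @ 76/7 + 224.09ms (4/7)
15. 4481.793ms @ 80/7 + 1008.403ms (18/7)
16. 5490.196ms @ 14 + 784.314ms (2)

note 12 onset = 68/7b = 3809.524ms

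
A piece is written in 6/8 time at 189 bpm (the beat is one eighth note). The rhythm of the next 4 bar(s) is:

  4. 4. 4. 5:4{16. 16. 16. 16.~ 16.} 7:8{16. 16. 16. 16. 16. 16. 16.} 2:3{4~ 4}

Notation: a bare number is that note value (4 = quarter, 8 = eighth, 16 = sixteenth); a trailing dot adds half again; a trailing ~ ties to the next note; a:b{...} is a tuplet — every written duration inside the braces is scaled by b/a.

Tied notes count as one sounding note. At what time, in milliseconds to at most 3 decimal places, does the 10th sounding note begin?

note 10 onset = 96/7b = 4353.741ms

1. 0.0ms @ 0 + 952.381ms (3)
2. 952.381ms @ 3 + 952.381ms (3)
3. 1904.762ms @ 6 + 952.381ms (3)
4. 2857.143ms @ 9 + 190.476ms (3/5)
5. 3047.619ms @ 48/5 + 190.476ms (3/5)
6. 3238.095ms @ 51/5 + 190.476ms (3/5)
7. 3428.571ms @ 54/5 + 380.952ms (6/5)
8. 3809.524ms @ 12 + 272.109ms (6/7)
9. 4081.633ms @ 90/7 + 272.109ms (6/7)
10. 4353.741ms @ 96/7 + 272.109ms (6/7)
11. 4625.85ms @ 102/7 + 272.109ms (6/7)
12. 4897.959ms @ 108/7 + 272.109ms (6/7)
13. 5170.068ms @ 114/7 + 272.109ms (6/7)
14. 5442.177ms @ 120/7 + 272.109ms (6/7)
15. 5714.286ms @ 18 + 1904.762ms (6)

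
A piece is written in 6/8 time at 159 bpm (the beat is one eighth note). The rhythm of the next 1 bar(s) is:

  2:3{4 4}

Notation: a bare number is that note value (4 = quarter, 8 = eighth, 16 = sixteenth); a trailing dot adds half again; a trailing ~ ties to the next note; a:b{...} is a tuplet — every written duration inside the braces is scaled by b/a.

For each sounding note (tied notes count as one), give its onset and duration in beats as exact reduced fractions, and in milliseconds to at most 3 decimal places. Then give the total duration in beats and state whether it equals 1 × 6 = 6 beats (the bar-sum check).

1) 0.0ms=0b +1132.075ms=3b
2) 1132.075ms=3b +1132.075ms=3b
Σ=6b of 6 (159bpm 6/8) — PASS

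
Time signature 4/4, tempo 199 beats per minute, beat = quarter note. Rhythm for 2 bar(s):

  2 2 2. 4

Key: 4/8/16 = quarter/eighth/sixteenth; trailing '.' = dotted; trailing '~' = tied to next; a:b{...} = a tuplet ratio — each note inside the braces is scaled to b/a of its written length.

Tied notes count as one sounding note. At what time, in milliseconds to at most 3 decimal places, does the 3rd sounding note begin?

1. 0.0ms @ 0 + 603.015ms (2)
2. 603.015ms @ 2 + 603.015ms (2)
3. 1206.03ms @ 4 + 904.523ms (3)
4. 2110.553ms @ 7 + 301.508ms (1)

note 3 onset = 4b = 1206.03ms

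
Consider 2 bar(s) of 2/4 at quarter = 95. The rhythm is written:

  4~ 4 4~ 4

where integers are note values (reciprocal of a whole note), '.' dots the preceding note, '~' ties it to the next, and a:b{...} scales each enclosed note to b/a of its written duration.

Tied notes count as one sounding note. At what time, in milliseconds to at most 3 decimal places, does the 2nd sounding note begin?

note 2 onset = 2b = 1263.158ms

1. 0.0ms @ 0 + 1263.158ms (2)
2. 1263.158ms @ 2 + 1263.158ms (2)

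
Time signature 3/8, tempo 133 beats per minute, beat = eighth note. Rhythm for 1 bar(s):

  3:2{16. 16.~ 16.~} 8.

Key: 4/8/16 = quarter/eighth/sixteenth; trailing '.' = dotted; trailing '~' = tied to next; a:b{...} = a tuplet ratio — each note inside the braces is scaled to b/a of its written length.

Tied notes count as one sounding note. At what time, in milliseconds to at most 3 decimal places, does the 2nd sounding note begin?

note 2 onset = 1/2b = 225.564ms

1. 0.0ms @ 0 + 225.564ms (1/2)
2. 225.564ms @ 1/2 + 1127.82ms (5/2)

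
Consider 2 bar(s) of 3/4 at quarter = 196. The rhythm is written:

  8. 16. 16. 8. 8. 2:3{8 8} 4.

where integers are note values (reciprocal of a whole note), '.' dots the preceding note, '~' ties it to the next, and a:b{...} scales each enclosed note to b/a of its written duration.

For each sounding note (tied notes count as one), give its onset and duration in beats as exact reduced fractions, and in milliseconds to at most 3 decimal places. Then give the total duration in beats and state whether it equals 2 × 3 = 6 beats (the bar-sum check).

1) 0.0ms=0b +229.592ms=3/4b
2) 229.592ms=3/4b +114.796ms=3/8b
3) 344.388ms=9/8b +114.796ms=3/8b
4) 459.184ms=3/2b +229.592ms=3/4b
5) 688.776ms=9/4b +229.592ms=3/4b
6) 918.367ms=3b +229.592ms=3/4b
7) 1147.959ms=15/4b +229.592ms=3/4b
8) 1377.551ms=9/2b +459.184ms=3/2b
Σ=6b of 6 (196bpm 3/4) — PASS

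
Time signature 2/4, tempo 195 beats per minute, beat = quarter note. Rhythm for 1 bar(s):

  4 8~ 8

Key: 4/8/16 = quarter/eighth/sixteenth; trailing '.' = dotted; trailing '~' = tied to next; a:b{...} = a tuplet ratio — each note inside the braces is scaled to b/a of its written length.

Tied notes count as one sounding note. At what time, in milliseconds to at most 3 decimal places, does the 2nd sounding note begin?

1. 0.0ms @ 0 + 307.692ms (1)
2. 307.692ms @ 1 + 307.692ms (1)

note 2 onset = 1b = 307.692ms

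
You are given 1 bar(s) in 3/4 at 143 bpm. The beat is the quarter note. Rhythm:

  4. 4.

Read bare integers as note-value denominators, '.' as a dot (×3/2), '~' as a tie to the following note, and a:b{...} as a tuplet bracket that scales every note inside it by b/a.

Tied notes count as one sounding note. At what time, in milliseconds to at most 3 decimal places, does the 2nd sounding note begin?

note 2 onset = 3/2b = 629.371ms

1. 0.0ms @ 0 + 629.371ms (3/2)
2. 629.371ms @ 3/2 + 629.371ms (3/2)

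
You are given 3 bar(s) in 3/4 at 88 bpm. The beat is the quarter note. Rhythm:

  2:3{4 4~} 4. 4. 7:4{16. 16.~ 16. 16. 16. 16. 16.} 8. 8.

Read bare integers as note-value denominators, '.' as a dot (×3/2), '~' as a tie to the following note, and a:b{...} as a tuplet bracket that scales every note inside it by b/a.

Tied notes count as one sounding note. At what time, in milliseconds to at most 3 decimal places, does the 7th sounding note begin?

1. 0.0ms @ 0 + 1022.727ms (3/2)
2. 1022.727ms @ 3/2 + 2045.455ms (3)
3. 3068.182ms @ 9/2 + 1022.727ms (3/2)
4. 4090.909ms @ 6 + 146.104ms (3/14)
5. 4237.013ms @ 87/14 + 292.208ms (3/7)
6. 4529.221ms @ 93/14 + 146.104ms (3/14)
7. 4675.325ms @ 48/7 + 146.104ms (3/14)
8. 4821.429ms @ 99/14 + 146.104ms (3/14)
9. 4967.532ms @ 51/7 + 146.104ms (3/14)
10. 5113.636ms @ 15/2 + 511.364ms (3/4)
11. 5625.0ms @ 33/4 + 511.364ms (3/4)

note 7 onset = 48/7b = 4675.325ms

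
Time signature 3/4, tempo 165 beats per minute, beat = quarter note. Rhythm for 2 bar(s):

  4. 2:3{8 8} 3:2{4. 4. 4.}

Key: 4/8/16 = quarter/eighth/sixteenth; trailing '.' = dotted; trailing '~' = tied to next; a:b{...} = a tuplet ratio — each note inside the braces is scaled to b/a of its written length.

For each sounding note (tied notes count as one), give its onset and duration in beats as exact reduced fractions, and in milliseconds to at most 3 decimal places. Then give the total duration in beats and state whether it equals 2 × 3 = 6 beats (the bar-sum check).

1) 0.0ms=0b +545.455ms=3/2b
2) 545.455ms=3/2b +272.727ms=3/4b
3) 818.182ms=9/4b +272.727ms=3/4b
4) 1090.909ms=3b +363.636ms=1b
5) 1454.545ms=4b +363.636ms=1b
6) 1818.182ms=5b +363.636ms=1b
Σ=6b of 6 (165bpm 3/4) — PASS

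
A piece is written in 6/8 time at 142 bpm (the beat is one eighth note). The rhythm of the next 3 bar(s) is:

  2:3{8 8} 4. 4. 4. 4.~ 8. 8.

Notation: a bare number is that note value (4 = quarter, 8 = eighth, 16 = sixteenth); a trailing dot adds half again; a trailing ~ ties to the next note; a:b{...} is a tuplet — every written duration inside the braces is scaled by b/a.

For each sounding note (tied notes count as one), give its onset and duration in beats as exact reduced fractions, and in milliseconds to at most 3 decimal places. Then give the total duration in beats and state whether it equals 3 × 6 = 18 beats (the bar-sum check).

1) 0.0ms=0b +633.803ms=3/2b
2) 633.803ms=3/2b +633.803ms=3/2b
3) 1267.606ms=3b +1267.606ms=3b
4) 2535.211ms=6b +1267.606ms=3b
5) 3802.817ms=9b +1267.606ms=3b
6) 5070.423ms=12b +1901.408ms=9/2b
7) 6971.831ms=33/2b +633.803ms=3/2b
Σ=18b of 18 (142bpm 6/8) — PASS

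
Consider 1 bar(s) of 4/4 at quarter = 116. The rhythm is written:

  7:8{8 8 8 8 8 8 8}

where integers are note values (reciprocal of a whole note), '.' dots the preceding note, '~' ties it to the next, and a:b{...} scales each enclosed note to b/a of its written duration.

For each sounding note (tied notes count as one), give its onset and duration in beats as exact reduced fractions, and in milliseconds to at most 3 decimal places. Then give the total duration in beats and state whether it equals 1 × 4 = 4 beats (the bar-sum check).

1) 0.0ms=0b +295.567ms=4/7b
2) 295.567ms=4/7b +295.567ms=4/7b
3) 591.133ms=8/7b +295.567ms=4/7b
4) 886.7ms=12/7b +295.567ms=4/7b
5) 1182.266ms=16/7b +295.567ms=4/7b
6) 1477.833ms=20/7b +295.567ms=4/7b
7) 1773.399ms=24/7b +295.567ms=4/7b
Σ=4b of 4 (116bpm 4/4) — PASS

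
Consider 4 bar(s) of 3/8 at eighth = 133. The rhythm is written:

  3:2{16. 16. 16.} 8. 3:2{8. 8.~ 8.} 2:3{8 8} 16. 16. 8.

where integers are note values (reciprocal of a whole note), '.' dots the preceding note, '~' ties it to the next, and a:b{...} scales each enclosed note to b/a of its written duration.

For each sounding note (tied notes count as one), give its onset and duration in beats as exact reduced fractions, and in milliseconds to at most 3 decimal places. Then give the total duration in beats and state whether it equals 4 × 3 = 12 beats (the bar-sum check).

1) 0.0ms=0b +225.564ms=1/2b
2) 225.564ms=1/2b +225.564ms=1/2b
3) 451.128ms=1b +225.564ms=1/2b
4) 676.692ms=3/2b +676.692ms=3/2b
5) 1353.383ms=3b +451.128ms=1b
6) 1804.511ms=4b +902.256ms=2b
7) 2706.767ms=6b +676.692ms=3/2b
8) 3383.459ms=15/2b +676.692ms=3/2b
9) 4060.15ms=9b +338.346ms=3/4b
10) 4398.496ms=39/4b +338.346ms=3/4b
11) 4736.842ms=21/2b +676.692ms=3/2b
Σ=12b of 12 (133bpm 3/8) — PASS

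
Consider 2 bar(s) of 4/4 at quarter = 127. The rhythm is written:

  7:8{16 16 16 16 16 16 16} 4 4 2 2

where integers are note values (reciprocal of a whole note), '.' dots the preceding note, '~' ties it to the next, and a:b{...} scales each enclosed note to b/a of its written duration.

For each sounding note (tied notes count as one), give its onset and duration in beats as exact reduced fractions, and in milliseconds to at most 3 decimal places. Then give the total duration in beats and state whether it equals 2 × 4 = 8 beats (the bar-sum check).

1) 0.0ms=0b +134.983ms=2/7b
2) 134.983ms=2/7b +134.983ms=2/7b
3) 269.966ms=4/7b +134.983ms=2/7b
4) 404.949ms=6/7b +134.983ms=2/7b
5) 539.933ms=8/7b +134.983ms=2/7b
6) 674.916ms=10/7b +134.983ms=2/7b
7) 809.899ms=12/7b +134.983ms=2/7b
8) 944.882ms=2b +472.441ms=1b
9) 1417.323ms=3b +472.441ms=1b
10) 1889.764ms=4b +944.882ms=2b
11) 2834.646ms=6b +944.882ms=2b
Σ=8b of 8 (127bpm 4/4) — PASS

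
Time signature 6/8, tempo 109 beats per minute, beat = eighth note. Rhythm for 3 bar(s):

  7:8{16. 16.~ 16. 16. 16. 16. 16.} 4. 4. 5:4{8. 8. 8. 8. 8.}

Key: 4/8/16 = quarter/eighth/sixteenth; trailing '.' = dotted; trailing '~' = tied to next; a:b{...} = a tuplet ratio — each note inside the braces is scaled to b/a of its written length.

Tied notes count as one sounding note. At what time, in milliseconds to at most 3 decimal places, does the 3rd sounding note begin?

note 3 onset = 18/7b = 1415.465ms

1. 0.0ms @ 0 + 471.822ms (6/7)
2. 471.822ms @ 6/7 + 943.644ms (12/7)
3. 1415.465ms @ 18/7 + 471.822ms (6/7)
4. 1887.287ms @ 24/7 + 471.822ms (6/7)
5. 2359.109ms @ 30/7 + 471.822ms (6/7)
6. 2830.931ms @ 36/7 + 471.822ms (6/7)
7. 3302.752ms @ 6 + 1651.376ms (3)
8. 4954.128ms @ 9 + 1651.376ms (3)
9. 6605.505ms @ 12 + 660.55ms (6/5)
10. 7266.055ms @ 66/5 + 660.55ms (6/5)
11. 7926.606ms @ 72/5 + 660.55ms (6/5)
12. 8587.156ms @ 78/5 + 660.55ms (6/5)
13. 9247.706ms @ 84/5 + 660.55ms (6/5)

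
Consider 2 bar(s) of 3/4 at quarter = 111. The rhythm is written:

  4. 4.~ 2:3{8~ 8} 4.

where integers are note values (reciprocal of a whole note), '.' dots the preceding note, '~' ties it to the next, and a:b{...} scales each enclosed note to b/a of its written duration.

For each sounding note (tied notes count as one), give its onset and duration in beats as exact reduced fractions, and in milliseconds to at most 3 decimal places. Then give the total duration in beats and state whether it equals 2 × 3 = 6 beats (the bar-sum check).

1) 0.0ms=0b +810.811ms=3/2b
2) 810.811ms=3/2b +1621.622ms=3b
3) 2432.432ms=9/2b +810.811ms=3/2b
Σ=6b of 6 (111bpm 3/4) — PASS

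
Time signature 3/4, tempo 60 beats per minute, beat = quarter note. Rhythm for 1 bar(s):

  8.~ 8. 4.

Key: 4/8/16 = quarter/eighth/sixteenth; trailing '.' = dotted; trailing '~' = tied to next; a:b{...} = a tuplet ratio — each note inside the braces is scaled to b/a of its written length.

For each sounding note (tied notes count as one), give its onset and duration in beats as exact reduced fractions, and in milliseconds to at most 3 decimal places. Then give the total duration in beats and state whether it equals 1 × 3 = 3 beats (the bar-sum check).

1) 0.0ms=0b +1500.0ms=3/2b
2) 1500.0ms=3/2b +1500.0ms=3/2b
Σ=3b of 3 (60bpm 3/4) — PASS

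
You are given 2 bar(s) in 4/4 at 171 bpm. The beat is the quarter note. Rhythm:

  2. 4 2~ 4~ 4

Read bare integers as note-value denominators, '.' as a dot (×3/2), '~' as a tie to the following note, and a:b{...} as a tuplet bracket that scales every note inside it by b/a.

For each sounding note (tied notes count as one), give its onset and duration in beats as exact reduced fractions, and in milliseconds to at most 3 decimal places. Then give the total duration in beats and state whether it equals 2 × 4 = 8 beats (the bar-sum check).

1) 0.0ms=0b +1052.632ms=3b
2) 1052.632ms=3b +350.877ms=1b
3) 1403.509ms=4b +1403.509ms=4b
Σ=8b of 8 (171bpm 4/4) — PASS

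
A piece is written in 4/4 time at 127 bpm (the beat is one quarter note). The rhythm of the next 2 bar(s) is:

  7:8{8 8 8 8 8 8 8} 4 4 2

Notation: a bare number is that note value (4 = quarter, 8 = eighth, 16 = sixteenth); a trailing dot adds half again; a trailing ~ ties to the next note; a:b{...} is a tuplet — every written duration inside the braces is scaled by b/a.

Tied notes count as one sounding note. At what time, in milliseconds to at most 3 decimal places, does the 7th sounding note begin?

note 7 onset = 24/7b = 1619.798ms

1. 0.0ms @ 0 + 269.966ms (4/7)
2. 269.966ms @ 4/7 + 269.966ms (4/7)
3. 539.933ms @ 8/7 + 269.966ms (4/7)
4. 809.899ms @ 12/7 + 269.966ms (4/7)
5. 1079.865ms @ 16/7 + 269.966ms (4/7)
6. 1349.831ms @ 20/7 + 269.966ms (4/7)
7. 1619.798ms @ 24/7 + 269.966ms (4/7)
8. 1889.764ms @ 4 + 472.441ms (1)
9. 2362.205ms @ 5 + 472.441ms (1)
10. 2834.646ms @ 6 + 944.882ms (2)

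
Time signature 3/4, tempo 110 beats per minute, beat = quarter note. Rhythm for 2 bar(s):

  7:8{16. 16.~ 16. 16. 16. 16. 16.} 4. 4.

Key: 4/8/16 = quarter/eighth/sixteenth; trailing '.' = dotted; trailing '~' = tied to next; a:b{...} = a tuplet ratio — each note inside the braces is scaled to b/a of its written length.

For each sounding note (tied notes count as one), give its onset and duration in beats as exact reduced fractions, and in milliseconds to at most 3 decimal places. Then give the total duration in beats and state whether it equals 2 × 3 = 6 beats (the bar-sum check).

1) 0.0ms=0b +233.766ms=3/7b
2) 233.766ms=3/7b +467.532ms=6/7b
3) 701.299ms=9/7b +233.766ms=3/7b
4) 935.065ms=12/7b +233.766ms=3/7b
5) 1168.831ms=15/7b +233.766ms=3/7b
6) 1402.597ms=18/7b +233.766ms=3/7b
7) 1636.364ms=3b +818.182ms=3/2b
8) 2454.545ms=9/2b +818.182ms=3/2b
Σ=6b of 6 (110bpm 3/4) — PASS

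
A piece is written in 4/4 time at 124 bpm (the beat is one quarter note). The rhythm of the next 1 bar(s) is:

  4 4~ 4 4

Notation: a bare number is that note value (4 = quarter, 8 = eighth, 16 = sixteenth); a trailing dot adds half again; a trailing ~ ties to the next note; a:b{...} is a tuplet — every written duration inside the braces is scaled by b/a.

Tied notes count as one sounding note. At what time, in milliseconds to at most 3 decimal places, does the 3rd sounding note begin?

note 3 onset = 3b = 1451.613ms

1. 0.0ms @ 0 + 483.871ms (1)
2. 483.871ms @ 1 + 967.742ms (2)
3. 1451.613ms @ 3 + 483.871ms (1)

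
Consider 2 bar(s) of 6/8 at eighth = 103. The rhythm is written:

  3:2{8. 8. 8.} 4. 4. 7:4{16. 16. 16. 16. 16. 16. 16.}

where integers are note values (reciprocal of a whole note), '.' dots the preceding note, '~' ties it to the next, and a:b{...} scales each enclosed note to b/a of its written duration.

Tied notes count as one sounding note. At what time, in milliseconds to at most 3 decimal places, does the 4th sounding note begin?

1. 0.0ms @ 0 + 582.524ms (1)
2. 582.524ms @ 1 + 582.524ms (1)
3. 1165.049ms @ 2 + 582.524ms (1)
4. 1747.573ms @ 3 + 1747.573ms (3)
5. 3495.146ms @ 6 + 1747.573ms (3)
6. 5242.718ms @ 9 + 249.653ms (3/7)
7. 5492.372ms @ 66/7 + 249.653ms (3/7)
8. 5742.025ms @ 69/7 + 249.653ms (3/7)
9. 5991.678ms @ 72/7 + 249.653ms (3/7)
10. 6241.331ms @ 75/7 + 249.653ms (3/7)
11. 6490.985ms @ 78/7 + 249.653ms (3/7)
12. 6740.638ms @ 81/7 + 249.653ms (3/7)

note 4 onset = 3b = 1747.573ms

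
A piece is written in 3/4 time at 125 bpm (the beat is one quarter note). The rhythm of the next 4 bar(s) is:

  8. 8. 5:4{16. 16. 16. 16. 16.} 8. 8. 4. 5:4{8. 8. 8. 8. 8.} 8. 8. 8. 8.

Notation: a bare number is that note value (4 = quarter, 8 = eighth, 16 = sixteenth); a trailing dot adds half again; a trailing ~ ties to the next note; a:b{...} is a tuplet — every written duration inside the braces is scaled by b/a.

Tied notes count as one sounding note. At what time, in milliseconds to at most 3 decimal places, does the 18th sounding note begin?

1. 0.0ms @ 0 + 360.0ms (3/4)
2. 360.0ms @ 3/4 + 360.0ms (3/4)
3. 720.0ms @ 3/2 + 144.0ms (3/10)
4. 864.0ms @ 9/5 + 144.0ms (3/10)
5. 1008.0ms @ 21/10 + 144.0ms (3/10)
6. 1152.0ms @ 12/5 + 144.0ms (3/10)
7. 1296.0ms @ 27/10 + 144.0ms (3/10)
8. 1440.0ms @ 3 + 360.0ms (3/4)
9. 1800.0ms @ 15/4 + 360.0ms (3/4)
10. 2160.0ms @ 9/2 + 720.0ms (3/2)
11. 2880.0ms @ 6 + 288.0ms (3/5)
12. 3168.0ms @ 33/5 + 288.0ms (3/5)
13. 3456.0ms @ 36/5 + 288.0ms (3/5)
14. 3744.0ms @ 39/5 + 288.0ms (3/5)
15. 4032.0ms @ 42/5 + 288.0ms (3/5)
16. 4320.0ms @ 9 + 360.0ms (3/4)
17. 4680.0ms @ 39/4 + 360.0ms (3/4)
18. 5040.0ms @ 21/2 + 360.0ms (3/4)
19. 5400.0ms @ 45/4 + 360.0ms (3/4)

note 18 onset = 21/2b = 5040.0ms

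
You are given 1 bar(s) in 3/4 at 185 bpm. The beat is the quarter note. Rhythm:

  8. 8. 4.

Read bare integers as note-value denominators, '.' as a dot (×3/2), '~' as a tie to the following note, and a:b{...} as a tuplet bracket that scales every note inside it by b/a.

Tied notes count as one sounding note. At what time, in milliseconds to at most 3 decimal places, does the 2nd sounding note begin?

1. 0.0ms @ 0 + 243.243ms (3/4)
2. 243.243ms @ 3/4 + 243.243ms (3/4)
3. 486.486ms @ 3/2 + 486.486ms (3/2)

note 2 onset = 3/4b = 243.243ms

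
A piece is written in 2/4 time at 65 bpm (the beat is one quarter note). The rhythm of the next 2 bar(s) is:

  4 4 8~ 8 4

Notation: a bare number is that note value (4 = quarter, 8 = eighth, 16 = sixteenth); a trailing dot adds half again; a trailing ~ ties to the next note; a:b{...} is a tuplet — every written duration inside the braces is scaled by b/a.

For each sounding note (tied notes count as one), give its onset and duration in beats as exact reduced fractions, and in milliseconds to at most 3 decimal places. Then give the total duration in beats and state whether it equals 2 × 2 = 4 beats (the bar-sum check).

1) 0.0ms=0b +923.077ms=1b
2) 923.077ms=1b +923.077ms=1b
3) 1846.154ms=2b +923.077ms=1b
4) 2769.231ms=3b +923.077ms=1b
Σ=4b of 4 (65bpm 2/4) — PASS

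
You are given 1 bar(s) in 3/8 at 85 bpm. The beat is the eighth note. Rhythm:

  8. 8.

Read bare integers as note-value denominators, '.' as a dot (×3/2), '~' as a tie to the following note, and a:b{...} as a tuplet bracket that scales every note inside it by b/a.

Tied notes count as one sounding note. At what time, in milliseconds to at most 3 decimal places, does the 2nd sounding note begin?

1. 0.0ms @ 0 + 1058.824ms (3/2)
2. 1058.824ms @ 3/2 + 1058.824ms (3/2)

note 2 onset = 3/2b = 1058.824ms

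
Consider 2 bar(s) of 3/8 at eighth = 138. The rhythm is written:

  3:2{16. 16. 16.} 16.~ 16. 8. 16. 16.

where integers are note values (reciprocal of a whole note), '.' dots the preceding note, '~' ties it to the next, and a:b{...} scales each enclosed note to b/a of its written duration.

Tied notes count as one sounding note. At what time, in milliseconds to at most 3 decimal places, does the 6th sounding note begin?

note 6 onset = 9/2b = 1956.522ms

1. 0.0ms @ 0 + 217.391ms (1/2)
2. 217.391ms @ 1/2 + 217.391ms (1/2)
3. 434.783ms @ 1 + 217.391ms (1/2)
4. 652.174ms @ 3/2 + 652.174ms (3/2)
5. 1304.348ms @ 3 + 652.174ms (3/2)
6. 1956.522ms @ 9/2 + 326.087ms (3/4)
7. 2282.609ms @ 21/4 + 326.087ms (3/4)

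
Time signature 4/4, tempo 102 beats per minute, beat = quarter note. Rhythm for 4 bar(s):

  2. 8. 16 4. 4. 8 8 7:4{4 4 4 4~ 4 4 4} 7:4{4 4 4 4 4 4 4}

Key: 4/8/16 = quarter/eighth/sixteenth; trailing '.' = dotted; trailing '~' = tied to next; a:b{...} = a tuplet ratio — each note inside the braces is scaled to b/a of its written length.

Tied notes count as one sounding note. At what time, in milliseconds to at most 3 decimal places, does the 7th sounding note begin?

1. 0.0ms @ 0 + 1764.706ms (3)
2. 1764.706ms @ 3 + 441.176ms (3/4)
3. 2205.882ms @ 15/4 + 147.059ms (1/4)
4. 2352.941ms @ 4 + 882.353ms (3/2)
5. 3235.294ms @ 11/2 + 882.353ms (3/2)
6. 4117.647ms @ 7 + 294.118ms (1/2)
7. 4411.765ms @ 15/2 + 294.118ms (1/2)
8. 4705.882ms @ 8 + 336.134ms (4/7)
9. 5042.017ms @ 60/7 + 336.134ms (4/7)
10. 5378.151ms @ 64/7 + 336.134ms (4/7)
11. 5714.286ms @ 68/7 + 672.269ms (8/7)
12. 6386.555ms @ 76/7 + 336.134ms (4/7)
13. 6722.689ms @ 80/7 + 336.134ms (4/7)
14. 7058.824ms @ 12 + 336.134ms (4/7)
15. 7394.958ms @ 88/7 + 336.134ms (4/7)
16. 7731.092ms @ 92/7 + 336.134ms (4/7)
17. 8067.227ms @ 96/7 + 336.134ms (4/7)
18. 8403.361ms @ 100/7 + 336.134ms (4/7)
19. 8739.496ms @ 104/7 + 336.134ms (4/7)
20. 9075.63ms @ 108/7 + 336.134ms (4/7)

note 7 onset = 15/2b = 4411.765ms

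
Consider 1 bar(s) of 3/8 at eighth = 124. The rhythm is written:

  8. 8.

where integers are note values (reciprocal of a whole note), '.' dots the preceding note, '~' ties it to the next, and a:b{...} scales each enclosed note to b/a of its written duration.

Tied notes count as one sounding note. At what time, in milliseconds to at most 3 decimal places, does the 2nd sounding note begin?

note 2 onset = 3/2b = 725.806ms

1. 0.0ms @ 0 + 725.806ms (3/2)
2. 725.806ms @ 3/2 + 725.806ms (3/2)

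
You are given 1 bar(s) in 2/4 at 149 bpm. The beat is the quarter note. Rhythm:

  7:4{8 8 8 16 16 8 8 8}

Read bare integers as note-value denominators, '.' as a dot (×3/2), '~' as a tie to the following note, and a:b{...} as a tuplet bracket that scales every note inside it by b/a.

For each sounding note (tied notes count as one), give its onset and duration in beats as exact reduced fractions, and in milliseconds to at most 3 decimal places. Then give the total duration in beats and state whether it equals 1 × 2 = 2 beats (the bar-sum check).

1) 0.0ms=0b +115.053ms=2/7b
2) 115.053ms=2/7b +115.053ms=2/7b
3) 230.105ms=4/7b +115.053ms=2/7b
4) 345.158ms=6/7b +57.526ms=1/7b
5) 402.685ms=1b +57.526ms=1/7b
6) 460.211ms=8/7b +115.053ms=2/7b
7) 575.264ms=10/7b +115.053ms=2/7b
8) 690.316ms=12/7b +115.053ms=2/7b
Σ=2b of 2 (149bpm 2/4) — PASS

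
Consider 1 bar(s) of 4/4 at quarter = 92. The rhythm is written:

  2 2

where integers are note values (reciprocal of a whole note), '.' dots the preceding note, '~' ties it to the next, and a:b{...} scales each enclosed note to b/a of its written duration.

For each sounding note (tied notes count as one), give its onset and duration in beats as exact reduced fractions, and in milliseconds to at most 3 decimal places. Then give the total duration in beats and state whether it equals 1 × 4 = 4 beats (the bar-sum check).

1) 0.0ms=0b +1304.348ms=2b
2) 1304.348ms=2b +1304.348ms=2b
Σ=4b of 4 (92bpm 4/4) — PASS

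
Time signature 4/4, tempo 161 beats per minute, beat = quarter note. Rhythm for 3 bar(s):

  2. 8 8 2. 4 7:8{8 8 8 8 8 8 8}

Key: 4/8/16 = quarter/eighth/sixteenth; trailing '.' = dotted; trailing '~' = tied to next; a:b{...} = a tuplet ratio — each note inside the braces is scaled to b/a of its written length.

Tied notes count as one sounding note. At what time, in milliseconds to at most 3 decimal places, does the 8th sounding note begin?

note 8 onset = 64/7b = 3407.276ms

1. 0.0ms @ 0 + 1118.012ms (3)
2. 1118.012ms @ 3 + 186.335ms (1/2)
3. 1304.348ms @ 7/2 + 186.335ms (1/2)
4. 1490.683ms @ 4 + 1118.012ms (3)
5. 2608.696ms @ 7 + 372.671ms (1)
6. 2981.366ms @ 8 + 212.955ms (4/7)
7. 3194.321ms @ 60/7 + 212.955ms (4/7)
8. 3407.276ms @ 64/7 + 212.955ms (4/7)
9. 3620.231ms @ 68/7 + 212.955ms (4/7)
10. 3833.185ms @ 72/7 + 212.955ms (4/7)
11. 4046.14ms @ 76/7 + 212.955ms (4/7)
12. 4259.095ms @ 80/7 + 212.955ms (4/7)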